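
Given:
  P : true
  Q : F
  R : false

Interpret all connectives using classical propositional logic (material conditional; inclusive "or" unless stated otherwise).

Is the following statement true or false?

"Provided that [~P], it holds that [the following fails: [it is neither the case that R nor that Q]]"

The statement is true.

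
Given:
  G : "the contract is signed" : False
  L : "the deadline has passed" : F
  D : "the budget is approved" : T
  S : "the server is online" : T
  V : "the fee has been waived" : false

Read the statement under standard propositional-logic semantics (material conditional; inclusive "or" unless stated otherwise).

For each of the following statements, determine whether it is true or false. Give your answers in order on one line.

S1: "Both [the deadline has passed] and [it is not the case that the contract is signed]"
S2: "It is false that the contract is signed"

S1: This is L ∧ ¬G.

¬G = ¬F = T
L ∧ ¬G = F ∧ T = F
Thus S1 is false.

S2: This is ¬G.

¬G = ¬F = T
Hence S2 is true.

S1 false, S2 true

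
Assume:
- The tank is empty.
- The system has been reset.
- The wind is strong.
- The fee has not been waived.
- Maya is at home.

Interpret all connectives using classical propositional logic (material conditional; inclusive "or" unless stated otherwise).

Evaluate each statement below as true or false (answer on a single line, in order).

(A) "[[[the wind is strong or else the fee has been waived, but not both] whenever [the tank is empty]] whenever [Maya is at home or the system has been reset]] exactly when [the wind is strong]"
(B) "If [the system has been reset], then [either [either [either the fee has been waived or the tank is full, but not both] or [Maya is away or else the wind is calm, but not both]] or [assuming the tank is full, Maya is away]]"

Let Q = "Maya is at home" (True), R = "the system has been reset" (True), N = "the tank is full" (False), P = "the wind is strong" (True), U = "the fee has been waived" (False).

(A): In symbols: ((Q or R) -> (not N -> (P xor U))) iff P

Q or R = True or True = True
not N = not False = True
P xor U = True xor False = True
not N -> (P xor U) = True -> True = True
(Q or R) -> (not N -> (P xor U)) = True -> True = True
((Q or R) -> (not N -> (P xor U))) iff P = True iff True = True
So (A) is true.

(B): Parsed as R -> (((U xor N) or (not Q xor not P)) or (N -> not Q))

U xor N = False xor False = False
not Q = not True = False
not P = not True = False
not Q xor not P = False xor False = False
(U xor N) or (not Q xor not P) = False or False = False
not Q = not True = False
N -> not Q = False -> False = True
((U xor N) or (not Q xor not P)) or (N -> not Q) = False or True = True
R -> (((U xor N) or (not Q xor not P)) or (N -> not Q)) = True -> True = True
Hence (B) is true.

(A) True, (B) True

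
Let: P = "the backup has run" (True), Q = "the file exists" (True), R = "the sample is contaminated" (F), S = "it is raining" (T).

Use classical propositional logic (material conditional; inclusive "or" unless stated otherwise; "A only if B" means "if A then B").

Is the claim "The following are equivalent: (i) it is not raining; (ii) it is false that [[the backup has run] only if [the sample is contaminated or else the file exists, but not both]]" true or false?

True

Values: S=T, P=T, R=F, Q=T.
Parsed as ¬S ↔ ¬(P → (R ⊕ Q))

¬S = ¬T = F
R ⊕ Q = F ⊕ T = T
P → (R ⊕ Q) = T → T = T
¬(P → (R ⊕ Q)) = ¬T = F
¬S ↔ ¬(P → (R ⊕ Q)) = F ↔ F = T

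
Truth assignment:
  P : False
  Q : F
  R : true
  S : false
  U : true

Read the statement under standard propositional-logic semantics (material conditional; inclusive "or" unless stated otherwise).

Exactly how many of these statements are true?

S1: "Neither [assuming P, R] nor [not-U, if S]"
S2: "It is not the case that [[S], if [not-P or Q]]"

1

S1: Formalization: (P -> R) nor (S -> not U)

P -> R = False -> True = True
not U = not True = False
S -> not U = False -> False = True
(P -> R) nor (S -> not U) = True nor True = False
Hence S1 is false.

S2: Parsed as not ((not P or Q) -> S)

not P = not False = True
not P or Q = True or False = True
(not P or Q) -> S = True -> False = False
not ((not P or Q) -> S) = not False = True
So S2 is true.

Count: 1.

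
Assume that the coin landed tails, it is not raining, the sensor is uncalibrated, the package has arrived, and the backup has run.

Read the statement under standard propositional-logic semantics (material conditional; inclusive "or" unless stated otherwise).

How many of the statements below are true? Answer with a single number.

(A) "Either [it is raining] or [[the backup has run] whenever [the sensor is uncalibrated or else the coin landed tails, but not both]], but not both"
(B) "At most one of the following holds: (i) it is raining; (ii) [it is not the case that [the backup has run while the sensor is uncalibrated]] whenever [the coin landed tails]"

2

Let Q = "it is raining" (F), R = "the sensor is calibrated" (F), P = "the coin landed heads" (F), U = "the backup has run" (T).

(A): In symbols: Q ⊕ ((¬R ⊕ ¬P) → U)

¬R = ¬F = T
¬P = ¬F = T
¬R ⊕ ¬P = T ⊕ T = F
(¬R ⊕ ¬P) → U = F → T = T
Q ⊕ ((¬R ⊕ ¬P) → U) = F ⊕ T = T
Thus (A) is true.

(B): Parsed as Q ↑ (¬P → ¬(U ∧ ¬R))

¬P = ¬F = T
¬R = ¬F = T
U ∧ ¬R = T ∧ T = T
¬(U ∧ ¬R) = ¬T = F
¬P → ¬(U ∧ ¬R) = T → F = F
Q ↑ (¬P → ¬(U ∧ ¬R)) = F ↑ F = T
Thus (B) is true.

2 of the 2 statements are true.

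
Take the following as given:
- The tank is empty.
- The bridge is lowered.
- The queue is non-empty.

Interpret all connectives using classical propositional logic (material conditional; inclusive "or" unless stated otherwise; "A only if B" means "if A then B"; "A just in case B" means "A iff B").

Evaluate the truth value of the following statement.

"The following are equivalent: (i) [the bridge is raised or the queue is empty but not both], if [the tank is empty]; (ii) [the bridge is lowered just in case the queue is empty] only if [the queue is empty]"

Let P = "the tank is full" (False), Q = "the bridge is raised" (False), R = "the queue is empty" (False).
In symbols: (not P -> (Q xor R)) iff ((not Q iff R) -> R)

not P = not False = True
Q xor R = False xor False = False
not P -> (Q xor R) = True -> False = False
not Q = not False = True
not Q iff R = True iff False = False
(not Q iff R) -> R = False -> False = True
(not P -> (Q xor R)) iff ((not Q iff R) -> R) = False iff True = False

False.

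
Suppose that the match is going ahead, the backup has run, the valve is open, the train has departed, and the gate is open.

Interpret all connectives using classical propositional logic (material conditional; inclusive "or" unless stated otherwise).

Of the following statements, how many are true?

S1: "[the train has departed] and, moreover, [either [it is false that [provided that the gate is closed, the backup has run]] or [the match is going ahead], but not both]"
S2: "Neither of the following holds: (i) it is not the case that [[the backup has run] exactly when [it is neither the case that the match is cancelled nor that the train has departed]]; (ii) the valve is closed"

Let D = "the train has departed" (True), H = "the gate is open" (True), M = "the backup has run" (True), P = "the match is cancelled" (False), W = "the valve is open" (True).

S1: In symbols: D and (not (not H -> M) xor not P)

not H = not True = False
not H -> M = False -> True = True
not (not H -> M) = not True = False
not P = not False = True
not (not H -> M) xor not P = False xor True = True
D and (not (not H -> M) xor not P) = True and True = True
Hence S1 is true.

S2: This is not (M iff (P nor D)) nor not W.

P nor D = False nor True = False
M iff (P nor D) = True iff False = False
not (M iff (P nor D)) = not False = True
not W = not True = False
not (M iff (P nor D)) nor not W = True nor False = False
Thus S2 is false.

Count: 1.

1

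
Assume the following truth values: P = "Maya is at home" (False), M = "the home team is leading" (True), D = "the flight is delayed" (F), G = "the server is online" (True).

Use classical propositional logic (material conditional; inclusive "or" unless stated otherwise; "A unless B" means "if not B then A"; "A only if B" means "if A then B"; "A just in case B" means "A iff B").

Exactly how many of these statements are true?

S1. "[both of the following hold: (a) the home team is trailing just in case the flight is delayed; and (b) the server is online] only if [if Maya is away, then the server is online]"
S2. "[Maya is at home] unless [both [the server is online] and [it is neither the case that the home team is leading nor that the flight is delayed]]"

1

S1: Parsed as ((~M <-> D) & G) -> (~P -> G)

~M = ~T = F
~M <-> D = F <-> F = T
(~M <-> D) & G = T & T = T
~P = ~F = T
~P -> G = T -> T = T
((~M <-> D) & G) -> (~P -> G) = T -> T = T
Thus S1 is true.

S2: Parsed as P | (G & (M nor D))

M nor D = T nor F = F
G & (M nor D) = T & F = F
P | (G & (M nor D)) = F | F = F
Thus S2 is false.

Count: 1.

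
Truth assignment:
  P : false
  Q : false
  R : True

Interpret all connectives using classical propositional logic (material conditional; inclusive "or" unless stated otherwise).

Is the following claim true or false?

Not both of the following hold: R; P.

Parsed as R nand P

R nand P = T nand F = T

The statement is true.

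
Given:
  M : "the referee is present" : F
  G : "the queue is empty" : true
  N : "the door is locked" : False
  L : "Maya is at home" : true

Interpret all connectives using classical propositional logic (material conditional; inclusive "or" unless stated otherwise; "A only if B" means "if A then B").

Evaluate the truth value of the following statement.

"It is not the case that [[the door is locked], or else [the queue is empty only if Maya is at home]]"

The statement is false.

This is ~(N | (G -> L)).

G -> L = T -> T = T
N | (G -> L) = F | T = T
~(N | (G -> L)) = ~T = F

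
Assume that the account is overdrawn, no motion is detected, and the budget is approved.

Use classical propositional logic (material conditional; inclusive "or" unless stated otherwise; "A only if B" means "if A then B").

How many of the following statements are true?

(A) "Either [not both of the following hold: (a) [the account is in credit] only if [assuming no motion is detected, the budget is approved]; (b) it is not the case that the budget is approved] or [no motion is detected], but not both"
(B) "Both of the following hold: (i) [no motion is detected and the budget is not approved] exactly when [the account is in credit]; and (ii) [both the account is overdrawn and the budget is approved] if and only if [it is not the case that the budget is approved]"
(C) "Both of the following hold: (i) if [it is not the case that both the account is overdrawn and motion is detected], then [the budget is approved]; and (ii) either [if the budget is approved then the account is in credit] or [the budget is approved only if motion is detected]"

Let P = "the account is overdrawn" (T), Q = "motion is detected" (F), R = "the budget is approved" (T).

(A): This is ((~P -> (~Q -> R)) nand ~R) xor ~Q.

~P = ~T = F
~Q = ~F = T
~Q -> R = T -> T = T
~P -> (~Q -> R) = F -> T = T
~R = ~T = F
(~P -> (~Q -> R)) nand ~R = T nand F = T
~Q = ~F = T
((~P -> (~Q -> R)) nand ~R) xor ~Q = T xor T = F
Thus (A) is false.

(B): Formalization: ((~Q & ~R) <-> ~P) & ((P & R) <-> ~R)

~Q = ~F = T
~R = ~T = F
~Q & ~R = T & F = F
~P = ~T = F
(~Q & ~R) <-> ~P = F <-> F = T
P & R = T & T = T
~R = ~T = F
(P & R) <-> ~R = T <-> F = F
((~Q & ~R) <-> ~P) & ((P & R) <-> ~R) = T & F = F
Thus (B) is false.

(C): Parsed as ((P nand Q) -> R) & ((R -> ~P) | (R -> Q))

P nand Q = T nand F = T
(P nand Q) -> R = T -> T = T
~P = ~T = F
R -> ~P = T -> F = F
R -> Q = T -> F = F
(R -> ~P) | (R -> Q) = F | F = F
((P nand Q) -> R) & ((R -> ~P) | (R -> Q)) = T & F = F
So (C) is false.

0 of the 3 statements are true (none).

0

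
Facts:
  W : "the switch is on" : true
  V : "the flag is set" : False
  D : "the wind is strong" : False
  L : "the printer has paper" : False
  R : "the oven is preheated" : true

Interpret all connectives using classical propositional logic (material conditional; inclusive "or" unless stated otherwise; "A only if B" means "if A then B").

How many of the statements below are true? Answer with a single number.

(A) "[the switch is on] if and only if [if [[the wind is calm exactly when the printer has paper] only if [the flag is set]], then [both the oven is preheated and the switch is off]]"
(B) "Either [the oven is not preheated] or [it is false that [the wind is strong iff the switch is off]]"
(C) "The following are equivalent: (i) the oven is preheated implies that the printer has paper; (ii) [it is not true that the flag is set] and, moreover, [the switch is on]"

(A): Formalization: W <-> (((~D <-> L) -> V) -> (R & ~W))

~D = ~F = T
~D <-> L = T <-> F = F
(~D <-> L) -> V = F -> F = T
~W = ~T = F
R & ~W = T & F = F
((~D <-> L) -> V) -> (R & ~W) = T -> F = F
W <-> (((~D <-> L) -> V) -> (R & ~W)) = T <-> F = F
Thus (A) is false.

(B): Formalization: ~R | ~(D <-> ~W)

~R = ~T = F
~W = ~T = F
D <-> ~W = F <-> F = T
~(D <-> ~W) = ~T = F
~R | ~(D <-> ~W) = F | F = F
Hence (B) is false.

(C): In symbols: (R -> L) <-> (~V & W)

R -> L = T -> F = F
~V = ~F = T
~V & W = T & T = T
(R -> L) <-> (~V & W) = F <-> T = F
So (C) is false.

True statements: 0 (none).

0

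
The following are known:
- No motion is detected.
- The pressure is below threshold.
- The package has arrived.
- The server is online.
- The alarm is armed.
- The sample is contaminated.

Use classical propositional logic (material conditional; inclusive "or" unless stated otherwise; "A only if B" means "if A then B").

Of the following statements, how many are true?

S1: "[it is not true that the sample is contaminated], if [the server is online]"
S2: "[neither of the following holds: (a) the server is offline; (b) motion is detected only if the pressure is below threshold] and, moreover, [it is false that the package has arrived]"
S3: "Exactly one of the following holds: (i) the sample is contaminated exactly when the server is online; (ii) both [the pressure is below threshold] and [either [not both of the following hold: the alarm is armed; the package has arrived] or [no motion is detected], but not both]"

0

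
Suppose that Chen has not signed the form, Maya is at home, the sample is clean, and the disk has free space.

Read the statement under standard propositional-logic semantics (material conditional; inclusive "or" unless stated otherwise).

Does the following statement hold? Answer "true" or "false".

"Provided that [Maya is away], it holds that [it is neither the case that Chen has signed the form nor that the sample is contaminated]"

True

Let Q = "Maya is at home" (True), P = "Chen has signed the form" (False), R = "the sample is contaminated" (False).
Formalization: not Q -> (P nor R)

not Q = not True = False
P nor R = False nor False = True
not Q -> (P nor R) = False -> True = True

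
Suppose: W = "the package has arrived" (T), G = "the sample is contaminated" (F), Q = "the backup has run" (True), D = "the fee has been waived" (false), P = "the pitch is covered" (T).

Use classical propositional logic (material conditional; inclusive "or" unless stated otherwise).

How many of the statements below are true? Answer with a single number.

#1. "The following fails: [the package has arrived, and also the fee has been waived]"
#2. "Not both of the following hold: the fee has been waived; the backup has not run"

#1: Parsed as ¬(W ∧ D)

W ∧ D = T ∧ F = F
¬(W ∧ D) = ¬F = T
Hence #1 is true.

#2: Formalization: D ↑ ¬Q

¬Q = ¬T = F
D ↑ ¬Q = F ↑ F = T
Hence #2 is true.

True statements: 2.

2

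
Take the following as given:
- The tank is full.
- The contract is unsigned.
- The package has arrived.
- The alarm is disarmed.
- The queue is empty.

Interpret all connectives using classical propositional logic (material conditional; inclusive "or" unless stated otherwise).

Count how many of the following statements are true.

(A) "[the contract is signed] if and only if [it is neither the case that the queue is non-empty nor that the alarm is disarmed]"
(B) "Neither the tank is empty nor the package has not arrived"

2

Let R = "the contract is signed" (False), V = "the queue is empty" (True), K = "the alarm is armed" (False), W = "the tank is full" (True), U = "the package has arrived" (True).

(A): Parsed as R iff (not V nor not K)

not V = not True = False
not K = not False = True
not V nor not K = False nor True = False
R iff (not V nor not K) = False iff False = True
So (A) is true.

(B): This is not W nor not U.

not W = not True = False
not U = not True = False
not W nor not U = False nor False = True
So (B) is true.

True statements: 2.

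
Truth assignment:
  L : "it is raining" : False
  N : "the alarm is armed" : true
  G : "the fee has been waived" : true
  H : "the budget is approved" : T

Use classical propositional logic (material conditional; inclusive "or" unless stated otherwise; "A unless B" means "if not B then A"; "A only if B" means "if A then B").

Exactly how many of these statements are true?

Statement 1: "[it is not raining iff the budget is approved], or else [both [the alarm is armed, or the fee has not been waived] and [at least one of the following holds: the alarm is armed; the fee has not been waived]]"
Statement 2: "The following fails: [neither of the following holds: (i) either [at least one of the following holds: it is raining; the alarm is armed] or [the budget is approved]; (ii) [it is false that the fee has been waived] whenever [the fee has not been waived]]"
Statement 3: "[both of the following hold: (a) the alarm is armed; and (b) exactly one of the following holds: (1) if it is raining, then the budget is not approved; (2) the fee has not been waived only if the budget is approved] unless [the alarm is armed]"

3

Statement 1: In symbols: (not L iff H) or ((N or not G) and (N or not G))

not L = not False = True
not L iff H = True iff True = True
not G = not True = False
N or not G = True or False = True
not G = not True = False
N or not G = True or False = True
(N or not G) and (N or not G) = True and True = True
(not L iff H) or ((N or not G) and (N or not G)) = True or True = True
So Statement 1 is true.

Statement 2: Formalization: not (((L or N) or H) nor (not G -> not G))

L or N = False or True = True
(L or N) or H = True or True = True
not G = not True = False
not G = not True = False
not G -> not G = False -> False = True
((L or N) or H) nor (not G -> not G) = True nor True = False
not (((L or N) or H) nor (not G -> not G)) = not False = True
Thus Statement 2 is true.

Statement 3: Parsed as (N and ((L -> not H) xor (not G -> H))) or N

not H = not True = False
L -> not H = False -> False = True
not G = not True = False
not G -> H = False -> True = True
(L -> not H) xor (not G -> H) = True xor True = False
N and ((L -> not H) xor (not G -> H)) = True and False = False
(N and ((L -> not H) xor (not G -> H))) or N = False or True = True
So Statement 3 is true.

3 of the 3 statements are true.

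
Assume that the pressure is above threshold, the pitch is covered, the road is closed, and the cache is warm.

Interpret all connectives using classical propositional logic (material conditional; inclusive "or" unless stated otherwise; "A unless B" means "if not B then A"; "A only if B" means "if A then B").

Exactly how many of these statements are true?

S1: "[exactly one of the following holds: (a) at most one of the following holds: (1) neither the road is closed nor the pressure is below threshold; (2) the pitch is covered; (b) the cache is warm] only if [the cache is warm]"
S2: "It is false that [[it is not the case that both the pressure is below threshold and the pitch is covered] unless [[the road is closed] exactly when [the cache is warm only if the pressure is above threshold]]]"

Let U = "the road is closed" (T), Q = "the pressure is above threshold" (T), S = "the pitch is covered" (T), H = "the cache is warm" (T).

S1: This is (((U ↓ ¬Q) ↑ S) ⊕ H) → H.

¬Q = ¬T = F
U ↓ ¬Q = T ↓ F = F
(U ↓ ¬Q) ↑ S = F ↑ T = T
((U ↓ ¬Q) ↑ S) ⊕ H = T ⊕ T = F
(((U ↓ ¬Q) ↑ S) ⊕ H) → H = F → T = T
Thus S1 is true.

S2: This is ¬((¬Q ↑ S) ∨ (U ↔ (H → Q))).

¬Q = ¬T = F
¬Q ↑ S = F ↑ T = T
H → Q = T → T = T
U ↔ (H → Q) = T ↔ T = T
(¬Q ↑ S) ∨ (U ↔ (H → Q)) = T ∨ T = T
¬((¬Q ↑ S) ∨ (U ↔ (H → Q))) = ¬T = F
So S2 is false.

True statements: 1 (S1).

1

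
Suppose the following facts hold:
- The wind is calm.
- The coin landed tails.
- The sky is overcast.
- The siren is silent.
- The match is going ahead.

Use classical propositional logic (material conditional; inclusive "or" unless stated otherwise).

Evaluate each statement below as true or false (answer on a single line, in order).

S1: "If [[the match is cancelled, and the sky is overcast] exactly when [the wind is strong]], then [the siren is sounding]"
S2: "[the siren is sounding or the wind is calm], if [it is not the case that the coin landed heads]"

Let S = "the match is cancelled" (F), G = "the sky is overcast" (T), V = "the wind is strong" (F), N = "the siren is sounding" (F), D = "the coin landed heads" (F).

S1: In symbols: ((S & G) <-> V) -> N

S & G = F & T = F
(S & G) <-> V = F <-> F = T
((S & G) <-> V) -> N = T -> F = F
Thus S1 is false.

S2: Formalization: ~D -> (N | ~V)

~D = ~F = T
~V = ~F = T
N | ~V = F | T = T
~D -> (N | ~V) = T -> T = T
Thus S2 is true.

S1 False, S2 True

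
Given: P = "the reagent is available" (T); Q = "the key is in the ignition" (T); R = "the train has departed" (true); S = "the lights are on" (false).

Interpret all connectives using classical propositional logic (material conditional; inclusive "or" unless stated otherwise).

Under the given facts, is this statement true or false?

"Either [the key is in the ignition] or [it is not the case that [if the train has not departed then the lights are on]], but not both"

True.

Values: Q=T, R=T, S=F.
This is Q ⊕ ¬(¬R → S).

¬R = ¬T = F
¬R → S = F → F = T
¬(¬R → S) = ¬T = F
Q ⊕ ¬(¬R → S) = T ⊕ F = T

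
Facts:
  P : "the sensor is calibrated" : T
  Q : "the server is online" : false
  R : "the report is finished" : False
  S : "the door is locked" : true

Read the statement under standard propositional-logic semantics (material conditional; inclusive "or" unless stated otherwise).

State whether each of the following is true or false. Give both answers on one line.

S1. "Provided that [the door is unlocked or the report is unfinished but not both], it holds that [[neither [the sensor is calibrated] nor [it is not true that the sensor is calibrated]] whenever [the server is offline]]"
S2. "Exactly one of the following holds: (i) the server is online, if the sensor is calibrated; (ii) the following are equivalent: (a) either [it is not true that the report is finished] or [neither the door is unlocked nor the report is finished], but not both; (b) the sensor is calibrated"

S1 False / S2 False

S1: Parsed as (not S xor not R) -> (not Q -> (P nor not P))

not S = not True = False
not R = not False = True
not S xor not R = False xor True = True
not Q = not False = True
not P = not True = False
P nor not P = True nor False = False
not Q -> (P nor not P) = True -> False = False
(not S xor not R) -> (not Q -> (P nor not P)) = True -> False = False
So S1 is false.

S2: This is (P -> Q) xor ((not R xor (not S nor R)) iff P).

P -> Q = True -> False = False
not R = not False = True
not S = not True = False
not S nor R = False nor False = True
not R xor (not S nor R) = True xor True = False
(not R xor (not S nor R)) iff P = False iff True = False
(P -> Q) xor ((not R xor (not S nor R)) iff P) = False xor False = False
So S2 is false.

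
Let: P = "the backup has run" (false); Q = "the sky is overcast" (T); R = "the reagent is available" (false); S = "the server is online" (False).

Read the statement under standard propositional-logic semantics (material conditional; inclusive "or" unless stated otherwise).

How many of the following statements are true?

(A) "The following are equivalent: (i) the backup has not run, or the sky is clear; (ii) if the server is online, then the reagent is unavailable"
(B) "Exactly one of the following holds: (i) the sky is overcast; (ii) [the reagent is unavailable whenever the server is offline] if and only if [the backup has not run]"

1

(A): Parsed as (¬P ∨ ¬Q) ↔ (S → ¬R)

¬P = ¬F = T
¬Q = ¬T = F
¬P ∨ ¬Q = T ∨ F = T
¬R = ¬F = T
S → ¬R = F → T = T
(¬P ∨ ¬Q) ↔ (S → ¬R) = T ↔ T = T
Thus (A) is true.

(B): In symbols: Q ⊕ ((¬S → ¬R) ↔ ¬P)

¬S = ¬F = T
¬R = ¬F = T
¬S → ¬R = T → T = T
¬P = ¬F = T
(¬S → ¬R) ↔ ¬P = T ↔ T = T
Q ⊕ ((¬S → ¬R) ↔ ¬P) = T ⊕ T = F
So (B) is false.

Count: 1.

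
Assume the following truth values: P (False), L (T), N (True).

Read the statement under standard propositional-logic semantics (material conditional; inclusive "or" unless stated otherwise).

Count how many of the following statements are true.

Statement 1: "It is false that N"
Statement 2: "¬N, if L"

Statement 1: Parsed as not N

not N = not True = False
So Statement 1 is false.

Statement 2: In symbols: L -> not N

not N = not True = False
L -> not N = True -> False = False
Thus Statement 2 is false.

Count: 0.

0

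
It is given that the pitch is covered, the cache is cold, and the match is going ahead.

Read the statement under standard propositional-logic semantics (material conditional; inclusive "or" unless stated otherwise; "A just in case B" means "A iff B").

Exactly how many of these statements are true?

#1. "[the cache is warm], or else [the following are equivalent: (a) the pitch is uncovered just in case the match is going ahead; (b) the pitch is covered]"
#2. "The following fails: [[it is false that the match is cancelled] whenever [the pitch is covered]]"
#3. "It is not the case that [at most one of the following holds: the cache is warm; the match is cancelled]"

0

Let Q = "the cache is warm" (False), P = "the pitch is covered" (True), R = "the match is cancelled" (False).

#1: In symbols: Q or ((not P iff not R) iff P)

not P = not True = False
not R = not False = True
not P iff not R = False iff True = False
(not P iff not R) iff P = False iff True = False
Q or ((not P iff not R) iff P) = False or False = False
So #1 is false.

#2: Parsed as not (P -> not R)

not R = not False = True
P -> not R = True -> True = True
not (P -> not R) = not True = False
Thus #2 is false.

#3: Formalization: not (Q nand R)

Q nand R = False nand False = True
not (Q nand R) = not True = False
So #3 is false.

True statements: 0 (none).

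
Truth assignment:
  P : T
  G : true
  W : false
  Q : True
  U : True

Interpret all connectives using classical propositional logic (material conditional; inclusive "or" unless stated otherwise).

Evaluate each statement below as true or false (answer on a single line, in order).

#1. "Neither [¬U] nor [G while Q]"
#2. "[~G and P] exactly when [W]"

#1 False; #2 True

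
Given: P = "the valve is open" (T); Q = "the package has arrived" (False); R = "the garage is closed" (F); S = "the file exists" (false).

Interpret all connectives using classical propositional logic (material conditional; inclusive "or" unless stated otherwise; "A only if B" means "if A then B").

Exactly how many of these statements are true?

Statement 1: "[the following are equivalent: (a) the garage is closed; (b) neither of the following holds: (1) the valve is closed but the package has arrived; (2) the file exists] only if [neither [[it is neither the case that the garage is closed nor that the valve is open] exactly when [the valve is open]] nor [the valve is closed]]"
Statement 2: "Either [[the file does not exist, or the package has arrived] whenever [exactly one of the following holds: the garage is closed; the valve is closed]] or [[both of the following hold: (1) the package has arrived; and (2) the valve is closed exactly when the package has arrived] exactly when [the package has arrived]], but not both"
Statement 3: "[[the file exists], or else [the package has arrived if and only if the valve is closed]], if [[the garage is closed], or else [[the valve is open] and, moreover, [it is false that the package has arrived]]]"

2

Statement 1: In symbols: (R <-> ((~P & Q) nor S)) -> (((R nor P) <-> P) nor ~P)

~P = ~T = F
~P & Q = F & F = F
(~P & Q) nor S = F nor F = T
R <-> ((~P & Q) nor S) = F <-> T = F
R nor P = F nor T = F
(R nor P) <-> P = F <-> T = F
~P = ~T = F
((R nor P) <-> P) nor ~P = F nor F = T
(R <-> ((~P & Q) nor S)) -> (((R nor P) <-> P) nor ~P) = F -> T = T
So Statement 1 is true.

Statement 2: In symbols: ((R xor ~P) -> (~S | Q)) xor ((Q & (~P <-> Q)) <-> Q)

~P = ~T = F
R xor ~P = F xor F = F
~S = ~F = T
~S | Q = T | F = T
(R xor ~P) -> (~S | Q) = F -> T = T
~P = ~T = F
~P <-> Q = F <-> F = T
Q & (~P <-> Q) = F & T = F
(Q & (~P <-> Q)) <-> Q = F <-> F = T
((R xor ~P) -> (~S | Q)) xor ((Q & (~P <-> Q)) <-> Q) = T xor T = F
So Statement 2 is false.

Statement 3: In symbols: (R | (P & ~Q)) -> (S | (Q <-> ~P))

~Q = ~F = T
P & ~Q = T & T = T
R | (P & ~Q) = F | T = T
~P = ~T = F
Q <-> ~P = F <-> F = T
S | (Q <-> ~P) = F | T = T
(R | (P & ~Q)) -> (S | (Q <-> ~P)) = T -> T = T
So Statement 3 is true.

2 of the 3 statements are true (Statement 1, Statement 3).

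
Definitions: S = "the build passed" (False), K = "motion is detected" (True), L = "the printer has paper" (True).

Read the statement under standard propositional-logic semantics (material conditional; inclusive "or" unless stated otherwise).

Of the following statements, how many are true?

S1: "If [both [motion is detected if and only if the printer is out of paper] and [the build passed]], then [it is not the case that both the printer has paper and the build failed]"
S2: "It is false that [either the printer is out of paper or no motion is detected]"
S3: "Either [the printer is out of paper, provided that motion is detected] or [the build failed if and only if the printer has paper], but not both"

3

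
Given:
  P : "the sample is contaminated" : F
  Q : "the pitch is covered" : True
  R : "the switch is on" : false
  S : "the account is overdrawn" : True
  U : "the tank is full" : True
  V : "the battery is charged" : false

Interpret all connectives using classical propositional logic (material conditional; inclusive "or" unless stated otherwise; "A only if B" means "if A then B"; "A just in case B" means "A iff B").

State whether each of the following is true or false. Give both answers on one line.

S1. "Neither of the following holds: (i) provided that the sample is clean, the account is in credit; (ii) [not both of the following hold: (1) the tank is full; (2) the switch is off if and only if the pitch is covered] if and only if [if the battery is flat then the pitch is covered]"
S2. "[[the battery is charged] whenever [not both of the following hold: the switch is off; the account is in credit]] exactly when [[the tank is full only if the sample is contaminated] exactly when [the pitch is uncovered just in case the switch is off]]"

S1 True / S2 False

S1: Formalization: (not P -> not S) nor ((U nand (not R iff Q)) iff (not V -> Q))

not P = not False = True
not S = not True = False
not P -> not S = True -> False = False
not R = not False = True
not R iff Q = True iff True = True
U nand (not R iff Q) = True nand True = False
not V = not False = True
not V -> Q = True -> True = True
(U nand (not R iff Q)) iff (not V -> Q) = False iff True = False
(not P -> not S) nor ((U nand (not R iff Q)) iff (not V -> Q)) = False nor False = True
Hence S1 is true.

S2: In symbols: ((not R nand not S) -> V) iff ((U -> P) iff (not Q iff not R))

not R = not False = True
not S = not True = False
not R nand not S = True nand False = True
(not R nand not S) -> V = True -> False = False
U -> P = True -> False = False
not Q = not True = False
not R = not False = True
not Q iff not R = False iff True = False
(U -> P) iff (not Q iff not R) = False iff False = True
((not R nand not S) -> V) iff ((U -> P) iff (not Q iff not R)) = False iff True = False
Thus S2 is false.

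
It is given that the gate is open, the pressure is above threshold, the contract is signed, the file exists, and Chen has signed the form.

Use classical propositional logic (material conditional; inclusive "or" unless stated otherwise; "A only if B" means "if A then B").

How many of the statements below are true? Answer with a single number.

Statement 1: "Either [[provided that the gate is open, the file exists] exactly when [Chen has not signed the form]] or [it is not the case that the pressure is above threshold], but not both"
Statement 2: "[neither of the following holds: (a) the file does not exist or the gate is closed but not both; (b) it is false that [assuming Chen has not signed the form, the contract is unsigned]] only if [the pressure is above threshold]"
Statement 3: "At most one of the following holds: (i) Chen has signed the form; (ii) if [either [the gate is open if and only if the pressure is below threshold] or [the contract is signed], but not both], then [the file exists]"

1

Let W = "the gate is open" (True), K = "the file exists" (True), S = "Chen has signed the form" (True), N = "the pressure is above threshold" (True), Q = "the contract is signed" (True).

Statement 1: Formalization: ((W -> K) iff not S) xor not N

W -> K = True -> True = True
not S = not True = False
(W -> K) iff not S = True iff False = False
not N = not True = False
((W -> K) iff not S) xor not N = False xor False = False
Hence Statement 1 is false.

Statement 2: In symbols: ((not K xor not W) nor not (not S -> not Q)) -> N

not K = not True = False
not W = not True = False
not K xor not W = False xor False = False
not S = not True = False
not Q = not True = False
not S -> not Q = False -> False = True
not (not S -> not Q) = not True = False
(not K xor not W) nor not (not S -> not Q) = False nor False = True
((not K xor not W) nor not (not S -> not Q)) -> N = True -> True = True
Hence Statement 2 is true.

Statement 3: Formalization: S nand (((W iff not N) xor Q) -> K)

not N = not True = False
W iff not N = True iff False = False
(W iff not N) xor Q = False xor True = True
((W iff not N) xor Q) -> K = True -> True = True
S nand (((W iff not N) xor Q) -> K) = True nand True = False
Thus Statement 3 is false.

Count: 1.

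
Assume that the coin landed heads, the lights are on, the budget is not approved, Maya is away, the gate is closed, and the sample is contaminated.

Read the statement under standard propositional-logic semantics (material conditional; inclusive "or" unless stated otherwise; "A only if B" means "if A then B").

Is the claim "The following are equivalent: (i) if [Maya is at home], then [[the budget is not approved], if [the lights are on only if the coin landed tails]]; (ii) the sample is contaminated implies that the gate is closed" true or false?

True.

Let D = "Maya is at home" (False), H = "the lights are on" (True), S = "the coin landed heads" (True), G = "the budget is approved" (False), N = "the sample is contaminated" (True), K = "the gate is open" (False).
This is (D -> ((H -> not S) -> not G)) iff (N -> not K).

not S = not True = False
H -> not S = True -> False = False
not G = not False = True
(H -> not S) -> not G = False -> True = True
D -> ((H -> not S) -> not G) = False -> True = True
not K = not False = True
N -> not K = True -> True = True
(D -> ((H -> not S) -> not G)) iff (N -> not K) = True iff True = True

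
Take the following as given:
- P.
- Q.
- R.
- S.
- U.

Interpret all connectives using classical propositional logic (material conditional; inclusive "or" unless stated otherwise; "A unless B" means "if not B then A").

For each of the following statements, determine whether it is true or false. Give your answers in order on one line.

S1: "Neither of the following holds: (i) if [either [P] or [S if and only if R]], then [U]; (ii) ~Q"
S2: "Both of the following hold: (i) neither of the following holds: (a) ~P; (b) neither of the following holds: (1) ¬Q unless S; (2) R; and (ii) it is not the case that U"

S1 False / S2 False

S1: This is ((P or (S iff R)) -> U) nor not Q.

S iff R = True iff True = True
P or (S iff R) = True or True = True
(P or (S iff R)) -> U = True -> True = True
not Q = not True = False
((P or (S iff R)) -> U) nor not Q = True nor False = False
Hence S1 is false.

S2: In symbols: (not P nor ((not Q or S) nor R)) and not U

not P = not True = False
not Q = not True = False
not Q or S = False or True = True
(not Q or S) nor R = True nor True = False
not P nor ((not Q or S) nor R) = False nor False = True
not U = not True = False
(not P nor ((not Q or S) nor R)) and not U = True and False = False
So S2 is false.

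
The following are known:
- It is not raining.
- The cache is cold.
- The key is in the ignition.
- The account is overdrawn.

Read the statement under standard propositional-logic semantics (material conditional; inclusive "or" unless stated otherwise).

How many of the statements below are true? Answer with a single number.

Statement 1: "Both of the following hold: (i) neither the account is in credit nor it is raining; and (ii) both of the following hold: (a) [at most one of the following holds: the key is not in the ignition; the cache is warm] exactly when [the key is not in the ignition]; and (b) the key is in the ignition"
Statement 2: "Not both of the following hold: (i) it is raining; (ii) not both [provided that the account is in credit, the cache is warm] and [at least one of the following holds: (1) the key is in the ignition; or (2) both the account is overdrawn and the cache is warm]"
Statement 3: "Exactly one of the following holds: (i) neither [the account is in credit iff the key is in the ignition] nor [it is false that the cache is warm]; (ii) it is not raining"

2

Let M = "the account is overdrawn" (True), U = "it is raining" (False), V = "the key is in the ignition" (True), Q = "the cache is warm" (False).

Statement 1: In symbols: (not M nor U) and (((not V nand Q) iff not V) and V)

not M = not True = False
not M nor U = False nor False = True
not V = not True = False
not V nand Q = False nand False = True
not V = not True = False
(not V nand Q) iff not V = True iff False = False
((not V nand Q) iff not V) and V = False and True = False
(not M nor U) and (((not V nand Q) iff not V) and V) = True and False = False
So Statement 1 is false.

Statement 2: Parsed as U nand ((not M -> Q) nand (V or (M and Q)))

not M = not True = False
not M -> Q = False -> False = True
M and Q = True and False = False
V or (M and Q) = True or False = True
(not M -> Q) nand (V or (M and Q)) = True nand True = False
U nand ((not M -> Q) nand (V or (M and Q))) = False nand False = True
Thus Statement 2 is true.

Statement 3: In symbols: ((not M iff V) nor not Q) xor not U

not M = not True = False
not M iff V = False iff True = False
not Q = not False = True
(not M iff V) nor not Q = False nor True = False
not U = not False = True
((not M iff V) nor not Q) xor not U = False xor True = True
So Statement 3 is true.

Count: 2.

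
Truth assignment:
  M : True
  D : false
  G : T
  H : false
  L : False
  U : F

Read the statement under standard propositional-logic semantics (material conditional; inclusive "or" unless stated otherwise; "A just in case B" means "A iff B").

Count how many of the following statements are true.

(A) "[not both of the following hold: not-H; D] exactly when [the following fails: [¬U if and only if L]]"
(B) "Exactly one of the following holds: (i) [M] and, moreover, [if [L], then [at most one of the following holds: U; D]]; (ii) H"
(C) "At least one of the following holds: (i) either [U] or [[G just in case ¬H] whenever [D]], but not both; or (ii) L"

3

(A): Formalization: (¬H ↑ D) ↔ ¬(¬U ↔ L)

¬H = ¬F = T
¬H ↑ D = T ↑ F = T
¬U = ¬F = T
¬U ↔ L = T ↔ F = F
¬(¬U ↔ L) = ¬F = T
(¬H ↑ D) ↔ ¬(¬U ↔ L) = T ↔ T = T
Thus (A) is true.

(B): This is (M ∧ (L → (U ↑ D))) ⊕ H.

U ↑ D = F ↑ F = T
L → (U ↑ D) = F → T = T
M ∧ (L → (U ↑ D)) = T ∧ T = T
(M ∧ (L → (U ↑ D))) ⊕ H = T ⊕ F = T
Hence (B) is true.

(C): Formalization: (U ⊕ (D → (G ↔ ¬H))) ∨ L

¬H = ¬F = T
G ↔ ¬H = T ↔ T = T
D → (G ↔ ¬H) = F → T = T
U ⊕ (D → (G ↔ ¬H)) = F ⊕ T = T
(U ⊕ (D → (G ↔ ¬H))) ∨ L = T ∨ F = T
So (C) is true.

True statements: 3 ((A), (B), (C)).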